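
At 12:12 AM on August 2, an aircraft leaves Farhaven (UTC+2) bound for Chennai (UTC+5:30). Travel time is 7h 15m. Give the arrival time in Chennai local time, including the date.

Convert departure to UTC: 12:12 AM − 2:00 = 10:12 PM UTC on Aug 1.
Add 7 hours 15 minutes travel time → 5:27 AM UTC (Aug 2).
Chennai is UTC+5:30, so local arrival = 5:27 AM + 5:30 = 10:57 AM on Aug 2.

10:57 AM on August 2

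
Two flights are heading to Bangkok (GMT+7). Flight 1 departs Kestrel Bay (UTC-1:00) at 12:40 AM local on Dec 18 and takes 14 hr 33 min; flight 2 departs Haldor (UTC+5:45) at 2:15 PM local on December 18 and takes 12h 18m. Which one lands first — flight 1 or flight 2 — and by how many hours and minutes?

the first, by 4 hours 35 minutes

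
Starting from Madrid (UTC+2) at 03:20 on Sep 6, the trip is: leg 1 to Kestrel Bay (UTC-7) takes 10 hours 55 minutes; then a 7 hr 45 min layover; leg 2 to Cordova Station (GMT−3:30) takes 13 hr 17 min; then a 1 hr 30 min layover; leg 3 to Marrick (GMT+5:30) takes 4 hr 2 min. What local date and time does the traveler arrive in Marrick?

Convert departure to UTC: 03:20 − 2:00 = 01:20 UTC on Sep 6.
Add 10 hours and 55 minutes leg 1 → 12:15 UTC.
Add 7 hours and 45 minutes layover in Kestrel Bay → 20:00 UTC.
Add 13 hours 17 minutes leg 2 → 09:17 UTC (Sep 7).
Add 1 hour and 30 minutes layover in Cordova Station → 10:47 UTC.
Add 4 hours 2 minutes leg 3 → 14:49 UTC.
Marrick is UTC+5:30, so local arrival = 14:49 + 5:30 = 20:19 on Sep 7.

20:19 on September 7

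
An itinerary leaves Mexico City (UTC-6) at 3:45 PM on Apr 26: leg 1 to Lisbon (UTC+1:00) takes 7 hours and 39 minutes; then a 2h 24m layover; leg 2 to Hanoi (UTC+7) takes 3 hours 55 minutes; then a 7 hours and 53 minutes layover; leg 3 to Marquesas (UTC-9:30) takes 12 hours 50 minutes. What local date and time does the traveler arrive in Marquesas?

10:56 PM on Apr 27

Convert departure to UTC: 3:45 PM + 6:00 = 9:45 PM UTC on Apr 26.
Add 7 hours 39 minutes leg 1 → 5:24 AM UTC (Apr 27).
Add 2 hours 24 minutes layover in Lisbon → 7:48 AM UTC.
Add 3 hours and 55 minutes leg 2 → 11:43 AM UTC.
Add 7 hours 53 minutes layover in Hanoi → 7:36 PM UTC.
Add 12 hours and 50 minutes leg 3 → 8:26 AM UTC (Apr 28).
Marquesas is UTC−9:30, so local arrival = 8:26 AM − 9:30 = 10:56 PM on Apr 27.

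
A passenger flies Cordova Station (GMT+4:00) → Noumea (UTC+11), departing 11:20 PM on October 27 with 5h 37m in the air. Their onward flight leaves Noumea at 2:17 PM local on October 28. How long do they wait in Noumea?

Convert departure to UTC: 11:20 PM − 4:00 = 7:20 PM UTC on Oct 27.
Add 5 hours and 37 minutes flight time → 12:57 AM UTC (Oct 28).
Noumea is UTC+11:00, so local arrival = 12:57 AM + 11:00 = 11:57 AM on Oct 28.
Layover = 2:17 PM − 11:57 AM = 2 hours 20 minutes.

2 hours 20 minutes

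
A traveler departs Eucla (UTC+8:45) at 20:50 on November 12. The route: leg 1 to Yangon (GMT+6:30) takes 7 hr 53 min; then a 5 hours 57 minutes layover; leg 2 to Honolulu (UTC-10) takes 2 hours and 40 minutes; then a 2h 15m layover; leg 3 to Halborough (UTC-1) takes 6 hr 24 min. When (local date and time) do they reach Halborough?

Convert departure to UTC: 20:50 − 8:45 = 12:05 UTC on Nov 12.
Add 7 hours 53 minutes leg 1 → 19:58 UTC.
Add 5 hours 57 minutes layover in Yangon → 01:55 UTC (Nov 13).
Add 2 hours and 40 minutes leg 2 → 04:35 UTC.
Add 2 hours 15 minutes layover in Honolulu → 06:50 UTC.
Add 6 hours 24 minutes leg 3 → 13:14 UTC.
Halborough is UTC−1:00, so local arrival = 13:14 − 1:00 = 12:14 on Nov 13.

12:14 on November 13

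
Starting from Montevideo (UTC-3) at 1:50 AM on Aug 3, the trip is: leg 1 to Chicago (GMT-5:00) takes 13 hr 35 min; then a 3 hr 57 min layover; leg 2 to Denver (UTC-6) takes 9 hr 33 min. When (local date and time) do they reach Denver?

Convert departure to UTC: 1:50 AM + 3:00 = 4:50 AM UTC on Aug 3.
Add 13 hours and 35 minutes leg 1 → 6:25 PM UTC.
Add 3 hours 57 minutes layover in Chicago → 10:22 PM UTC.
Add 9 hours and 33 minutes leg 2 → 7:55 AM UTC (Aug 4).
Denver is UTC−6:00, so local arrival = 7:55 AM − 6:00 = 1:55 AM on Aug 4.

1:55 AM on August 4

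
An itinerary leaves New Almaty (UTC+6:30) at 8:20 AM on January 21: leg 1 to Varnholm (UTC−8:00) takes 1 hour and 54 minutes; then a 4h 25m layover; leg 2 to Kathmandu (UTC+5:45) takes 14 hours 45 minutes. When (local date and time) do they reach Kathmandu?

Convert departure to UTC: 8:20 AM − 6:30 = 1:50 AM UTC on Jan 21.
Add 1 hour 54 minutes leg 1 → 3:44 AM UTC.
Add 4 hours 25 minutes layover in Varnholm → 8:09 AM UTC.
Add 14 hours and 45 minutes leg 2 → 10:54 PM UTC.
Kathmandu is UTC+5:45, so local arrival = 10:54 PM + 5:45 = 4:39 AM on Jan 22.

4:39 AM on January 22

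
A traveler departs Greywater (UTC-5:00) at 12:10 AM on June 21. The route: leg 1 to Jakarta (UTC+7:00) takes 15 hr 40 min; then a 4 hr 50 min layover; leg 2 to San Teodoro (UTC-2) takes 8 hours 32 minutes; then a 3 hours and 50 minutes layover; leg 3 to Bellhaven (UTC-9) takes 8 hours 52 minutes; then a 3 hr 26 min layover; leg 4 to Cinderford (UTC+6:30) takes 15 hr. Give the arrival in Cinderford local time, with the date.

Convert departure to UTC: 12:10 AM + 5:00 = 5:10 AM UTC on Jun 21.
Add 15 hours and 40 minutes leg 1 → 8:50 PM UTC.
Add 4 hours 50 minutes layover in Jakarta → 1:40 AM UTC (Jun 22).
Add 8 hours and 32 minutes leg 2 → 10:12 AM UTC.
Add 3 hours 50 minutes layover in San Teodoro → 2:02 PM UTC.
Add 8 hours and 52 minutes leg 3 → 10:54 PM UTC.
Add 3 hours and 26 minutes layover in Bellhaven → 2:20 AM UTC (Jun 23).
Add 15 hours leg 4 → 5:20 PM UTC.
Cinderford is UTC+6:30, so local arrival = 5:20 PM + 6:30 = 11:50 PM on Jun 23.

11:50 PM on June 23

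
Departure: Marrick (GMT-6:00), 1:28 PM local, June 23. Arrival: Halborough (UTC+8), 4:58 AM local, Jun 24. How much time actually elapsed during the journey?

1 hour 30 minutes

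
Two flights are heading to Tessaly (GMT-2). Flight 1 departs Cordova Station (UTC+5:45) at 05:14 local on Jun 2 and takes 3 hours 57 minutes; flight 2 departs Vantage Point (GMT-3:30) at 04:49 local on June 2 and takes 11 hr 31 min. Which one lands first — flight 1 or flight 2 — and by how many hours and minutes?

Flight 1 in UTC: 05:14 − 5:45 = 23:29 on Jun 1.
+3 hours and 57 minutes → arrive 03:26 UTC on Jun 2.
Flight 2 in UTC: 04:49 + 3:30 = 08:19 on Jun 2.
+11 hours and 31 minutes → arrive 19:50 UTC on Jun 2.
Flight 1 lands earlier by 16 hours 24 minutes.

the first, by 16 hours 24 minutes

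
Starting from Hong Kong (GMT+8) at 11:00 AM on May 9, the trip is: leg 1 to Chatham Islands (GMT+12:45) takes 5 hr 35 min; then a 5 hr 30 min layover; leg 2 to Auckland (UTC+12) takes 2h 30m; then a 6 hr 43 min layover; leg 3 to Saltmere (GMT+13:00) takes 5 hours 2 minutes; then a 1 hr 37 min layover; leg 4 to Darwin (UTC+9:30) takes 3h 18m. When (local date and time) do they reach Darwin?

6:45 PM on May 10

Convert departure to UTC: 11:00 AM − 8:00 = 3:00 AM UTC on May 9.
Add 5 hours and 35 minutes leg 1 → 8:35 AM UTC.
Add 5 hours 30 minutes layover in Chatham Islands → 2:05 PM UTC.
Add 2 hours 30 minutes leg 2 → 4:35 PM UTC.
Add 6 hours 43 minutes layover in Auckland → 11:18 PM UTC.
Add 5 hours and 2 minutes leg 3 → 4:20 AM UTC (May 10).
Add 1 hour and 37 minutes layover in Saltmere → 5:57 AM UTC.
Add 3 hours and 18 minutes leg 4 → 9:15 AM UTC.
Darwin is UTC+9:30, so local arrival = 9:15 AM + 9:30 = 6:45 PM on May 10.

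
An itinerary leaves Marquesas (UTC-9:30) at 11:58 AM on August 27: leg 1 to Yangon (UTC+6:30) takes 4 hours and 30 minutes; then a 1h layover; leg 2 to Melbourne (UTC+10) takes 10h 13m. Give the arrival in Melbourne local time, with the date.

11:11 PM on August 28

Convert departure to UTC: 11:58 AM + 9:30 = 9:28 PM UTC on Aug 27.
Add 4 hours and 30 minutes leg 1 → 1:58 AM UTC (Aug 28).
Add 1 hour layover in Yangon → 2:58 AM UTC.
Add 10 hours 13 minutes leg 2 → 1:11 PM UTC.
Melbourne is UTC+10:00, so local arrival = 1:11 PM + 10:00 = 11:11 PM on Aug 28.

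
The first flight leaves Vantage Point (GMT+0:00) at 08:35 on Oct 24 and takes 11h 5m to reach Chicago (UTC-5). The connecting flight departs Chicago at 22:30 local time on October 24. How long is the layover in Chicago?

7 hours 50 minutes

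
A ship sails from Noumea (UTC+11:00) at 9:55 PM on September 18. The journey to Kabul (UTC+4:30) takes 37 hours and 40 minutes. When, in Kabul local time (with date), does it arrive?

Kabul is 6:30 behind Noumea.
After 37 hours 40 minutes it is 11:35 AM (Sep 20) in Noumea.
Shift by the zone difference: 11:35 AM − 6:30 = 5:05 AM on Sep 20 in Kabul.

5:05 AM on Sep 20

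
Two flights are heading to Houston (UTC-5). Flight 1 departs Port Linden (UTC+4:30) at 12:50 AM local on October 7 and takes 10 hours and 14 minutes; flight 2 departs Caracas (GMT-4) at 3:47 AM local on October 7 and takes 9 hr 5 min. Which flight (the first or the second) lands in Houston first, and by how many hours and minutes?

the first, by 10 hours 18 minutes

Flight 1 in UTC: 12:50 AM − 4:30 = 8:20 PM on Oct 6.
+10 hours 14 minutes → arrive 6:34 AM UTC on Oct 7.
Flight 2 in UTC: 3:47 AM + 4:00 = 7:47 AM on Oct 7.
+9 hours and 5 minutes → arrive 4:52 PM UTC on Oct 7.
Flight 1 lands earlier by 10 hours 18 minutes.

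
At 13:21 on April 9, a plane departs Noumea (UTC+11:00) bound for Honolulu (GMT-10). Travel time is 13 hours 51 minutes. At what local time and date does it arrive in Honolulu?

Convert departure to UTC: 13:21 − 11:00 = 02:21 UTC on Apr 9.
Add 13 hours and 51 minutes travel time → 16:12 UTC.
Honolulu is UTC−10:00, so local arrival = 16:12 − 10:00 = 06:12 on Apr 9.

06:12 on Apr 9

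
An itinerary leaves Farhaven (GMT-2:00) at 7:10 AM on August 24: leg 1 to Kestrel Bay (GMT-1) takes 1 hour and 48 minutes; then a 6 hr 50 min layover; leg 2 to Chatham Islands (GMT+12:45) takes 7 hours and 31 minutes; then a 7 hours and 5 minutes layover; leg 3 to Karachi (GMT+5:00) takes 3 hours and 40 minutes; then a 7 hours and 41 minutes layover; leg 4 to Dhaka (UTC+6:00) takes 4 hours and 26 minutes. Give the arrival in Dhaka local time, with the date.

Convert departure to UTC: 7:10 AM + 2:00 = 9:10 AM UTC on Aug 24.
Add 1 hour and 48 minutes leg 1 → 10:58 AM UTC.
Add 6 hours 50 minutes layover in Kestrel Bay → 5:48 PM UTC.
Add 7 hours and 31 minutes leg 2 → 1:19 AM UTC (Aug 25).
Add 7 hours and 5 minutes layover in Chatham Islands → 8:24 AM UTC.
Add 3 hours 40 minutes leg 3 → 12:04 PM UTC.
Add 7 hours and 41 minutes layover in Karachi → 7:45 PM UTC.
Add 4 hours 26 minutes leg 4 → 12:11 AM UTC (Aug 26).
Dhaka is UTC+6:00, so local arrival = 12:11 AM + 6:00 = 6:11 AM on Aug 26.

6:11 AM on August 26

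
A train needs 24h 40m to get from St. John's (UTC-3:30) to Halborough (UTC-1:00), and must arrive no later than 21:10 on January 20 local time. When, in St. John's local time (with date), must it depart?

Target arrival in UTC: 21:10 + 1:00 = 22:10 on Jan 20.
Subtract 24 hours and 40 minutes → departure 21:30 UTC on Jan 19.
St. John's is UTC−3:30: 21:30 − 3:30 = 18:00 on Jan 19.

18:00 on January 19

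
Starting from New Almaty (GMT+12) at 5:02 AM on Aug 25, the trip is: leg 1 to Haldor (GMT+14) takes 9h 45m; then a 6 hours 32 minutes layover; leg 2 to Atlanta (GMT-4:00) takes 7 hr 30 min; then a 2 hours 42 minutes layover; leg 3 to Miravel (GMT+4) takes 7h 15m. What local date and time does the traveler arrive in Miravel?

Convert departure to UTC: 5:02 AM − 12:00 = 5:02 PM UTC on Aug 24.
Add 9 hours and 45 minutes leg 1 → 2:47 AM UTC (Aug 25).
Add 6 hours and 32 minutes layover in Haldor → 9:19 AM UTC.
Add 7 hours and 30 minutes leg 2 → 4:49 PM UTC.
Add 2 hours and 42 minutes layover in Atlanta → 7:31 PM UTC.
Add 7 hours 15 minutes leg 3 → 2:46 AM UTC (Aug 26).
Miravel is UTC+4:00, so local arrival = 2:46 AM + 4:00 = 6:46 AM on Aug 26.

6:46 AM on Aug 26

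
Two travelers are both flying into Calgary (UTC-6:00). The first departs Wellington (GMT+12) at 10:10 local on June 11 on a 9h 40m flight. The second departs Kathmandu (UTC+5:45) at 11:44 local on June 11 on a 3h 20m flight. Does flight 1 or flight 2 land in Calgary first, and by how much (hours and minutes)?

Flight 1 in UTC: 10:10 − 12:00 = 22:10 on Jun 10.
+9 hours 40 minutes → arrive 07:50 UTC on Jun 11.
Flight 2 in UTC: 11:44 − 5:45 = 05:59 on Jun 11.
+3 hours 20 minutes → arrive 09:19 UTC on Jun 11.
Flight 1 lands earlier by 1 hour 29 minutes.

the first, by 1 hour 29 minutes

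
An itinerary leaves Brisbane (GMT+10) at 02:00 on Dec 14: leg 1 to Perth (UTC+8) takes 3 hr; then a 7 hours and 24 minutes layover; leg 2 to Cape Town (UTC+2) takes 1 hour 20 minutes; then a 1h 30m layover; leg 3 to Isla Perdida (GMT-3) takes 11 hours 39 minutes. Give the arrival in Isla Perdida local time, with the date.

13:53 on December 14

Convert departure to UTC: 02:00 − 10:00 = 16:00 UTC on Dec 13.
Add 3 hours leg 1 → 19:00 UTC.
Add 7 hours and 24 minutes layover in Perth → 02:24 UTC (Dec 14).
Add 1 hour 20 minutes leg 2 → 03:44 UTC.
Add 1 hour and 30 minutes layover in Cape Town → 05:14 UTC.
Add 11 hours 39 minutes leg 3 → 16:53 UTC.
Isla Perdida is UTC−3:00, so local arrival = 16:53 − 3:00 = 13:53 on Dec 14.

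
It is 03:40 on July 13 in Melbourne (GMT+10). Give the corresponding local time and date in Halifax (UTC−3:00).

14:40 on Jul 12

Halifax is 13:00 behind Melbourne.
Shift by the zone difference: 03:40 − 13:00 = 14:40 on Jul 12 in Halifax.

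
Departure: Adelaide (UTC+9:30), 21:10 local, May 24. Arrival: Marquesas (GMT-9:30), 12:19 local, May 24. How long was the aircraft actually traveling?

Marquesas is 19:00 behind Adelaide.
Clock-face elapsed time (ignoring zones) is −8 hours 51 minutes.
Actual elapsed = −8 hours 51 minutes + 19:00 = 10 hours 9 minutes.

10 hours 9 minutes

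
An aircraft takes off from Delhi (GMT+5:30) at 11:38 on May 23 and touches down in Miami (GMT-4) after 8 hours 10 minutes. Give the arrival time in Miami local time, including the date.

10:18 on May 23

Convert departure to UTC: 11:38 − 5:30 = 06:08 UTC on May 23.
Add 8 hours and 10 minutes travel time → 14:18 UTC.
Miami is UTC−4:00, so local arrival = 14:18 − 4:00 = 10:18 on May 23.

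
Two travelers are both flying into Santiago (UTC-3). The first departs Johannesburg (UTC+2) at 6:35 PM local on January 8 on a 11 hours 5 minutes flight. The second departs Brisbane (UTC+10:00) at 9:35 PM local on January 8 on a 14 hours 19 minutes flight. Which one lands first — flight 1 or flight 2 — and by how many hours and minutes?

the second, by 1 hour 46 minutes

Flight 1 in UTC: 6:35 PM − 2:00 = 4:35 PM on Jan 8.
+11 hours 5 minutes → arrive 3:40 AM UTC on Jan 9.
Flight 2 in UTC: 9:35 PM − 10:00 = 11:35 AM on Jan 8.
+14 hours and 19 minutes → arrive 1:54 AM UTC on Jan 9.
Flight 2 lands earlier by 1 hour 46 minutes.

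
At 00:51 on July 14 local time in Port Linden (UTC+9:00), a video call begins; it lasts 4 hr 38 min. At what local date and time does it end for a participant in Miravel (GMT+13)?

Convert start to UTC: 00:51 − 9:00 = 15:51 UTC on Jul 13.
Add 4 hours 38 minutes duration → 20:29 UTC.
Miravel is UTC+13:00, so local end time = 20:29 + 13:00 = 09:29 on Jul 14.

09:29 on July 14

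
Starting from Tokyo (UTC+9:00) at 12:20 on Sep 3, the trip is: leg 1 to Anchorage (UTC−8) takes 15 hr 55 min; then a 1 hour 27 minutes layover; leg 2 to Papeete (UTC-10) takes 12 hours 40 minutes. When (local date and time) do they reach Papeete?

23:22 on September 3

Convert departure to UTC: 12:20 − 9:00 = 03:20 UTC on Sep 3.
Add 15 hours and 55 minutes leg 1 → 19:15 UTC.
Add 1 hour 27 minutes layover in Anchorage → 20:42 UTC.
Add 12 hours and 40 minutes leg 2 → 09:22 UTC (Sep 4).
Papeete is UTC−10:00, so local arrival = 09:22 − 10:00 = 23:22 on Sep 3.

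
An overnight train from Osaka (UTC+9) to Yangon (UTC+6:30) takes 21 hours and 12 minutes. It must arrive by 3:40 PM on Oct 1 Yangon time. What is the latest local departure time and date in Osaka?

8:58 PM on September 30

Target arrival in UTC: 3:40 PM − 6:30 = 9:10 AM on Oct 1.
Subtract 21 hours and 12 minutes → departure 11:58 AM UTC on Sep 30.
Osaka is UTC+9:00: 11:58 AM + 9:00 = 8:58 PM on Sep 30.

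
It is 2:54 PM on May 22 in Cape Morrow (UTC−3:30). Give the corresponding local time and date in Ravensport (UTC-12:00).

Ravensport is 8:30 behind Cape Morrow.
Shift by the zone difference: 2:54 PM − 8:30 = 6:24 AM on May 22 in Ravensport.

6:24 AM on May 22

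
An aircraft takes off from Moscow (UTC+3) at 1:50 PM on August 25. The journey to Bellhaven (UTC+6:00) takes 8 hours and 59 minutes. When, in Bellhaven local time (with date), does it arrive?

Bellhaven is 3:00 ahead of Moscow.
After 8 hours 59 minutes it is 10:49 PM in Moscow.
Shift by the zone difference: 10:49 PM + 3:00 = 1:49 AM on Aug 26 in Bellhaven.

1:49 AM on Aug 26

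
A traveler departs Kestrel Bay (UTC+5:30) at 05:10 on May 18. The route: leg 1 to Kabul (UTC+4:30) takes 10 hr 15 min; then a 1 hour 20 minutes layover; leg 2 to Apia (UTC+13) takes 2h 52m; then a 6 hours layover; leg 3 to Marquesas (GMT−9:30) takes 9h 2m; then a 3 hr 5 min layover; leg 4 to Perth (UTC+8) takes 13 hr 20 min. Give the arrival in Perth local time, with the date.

Convert departure to UTC: 05:10 − 5:30 = 23:40 UTC on May 17.
Add 10 hours 15 minutes leg 1 → 09:55 UTC (May 18).
Add 1 hour and 20 minutes layover in Kabul → 11:15 UTC.
Add 2 hours 52 minutes leg 2 → 14:07 UTC.
Add 6 hours layover in Apia → 20:07 UTC.
Add 9 hours and 2 minutes leg 3 → 05:09 UTC (May 19).
Add 3 hours and 5 minutes layover in Marquesas → 08:14 UTC.
Add 13 hours 20 minutes leg 4 → 21:34 UTC.
Perth is UTC+8:00, so local arrival = 21:34 + 8:00 = 05:34 on May 20.

05:34 on May 20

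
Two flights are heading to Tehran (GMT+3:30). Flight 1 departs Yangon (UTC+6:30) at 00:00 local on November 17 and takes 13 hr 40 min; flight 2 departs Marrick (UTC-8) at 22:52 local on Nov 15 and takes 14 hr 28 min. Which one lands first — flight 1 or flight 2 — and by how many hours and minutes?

the second, by 9 hours 50 minutes

Flight 1 in UTC: 00:00 − 6:30 = 17:30 on Nov 16.
+13 hours 40 minutes → arrive 07:10 UTC on Nov 17.
Flight 2 in UTC: 22:52 + 8:00 = 06:52 on Nov 16.
+14 hours and 28 minutes → arrive 21:20 UTC on Nov 16.
Flight 2 lands earlier by 9 hours 50 minutes.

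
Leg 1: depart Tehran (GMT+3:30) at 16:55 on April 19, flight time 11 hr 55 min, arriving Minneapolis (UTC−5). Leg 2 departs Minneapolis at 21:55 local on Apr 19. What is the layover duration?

1 hour 35 minutes

Convert departure to UTC: 16:55 − 3:30 = 13:25 UTC on Apr 19.
Add 11 hours and 55 minutes flight time → 01:20 UTC (Apr 20).
Minneapolis is UTC−5:00, so local arrival = 01:20 − 5:00 = 20:20 on Apr 19.
Layover = 21:55 − 20:20 = 1 hour 35 minutes.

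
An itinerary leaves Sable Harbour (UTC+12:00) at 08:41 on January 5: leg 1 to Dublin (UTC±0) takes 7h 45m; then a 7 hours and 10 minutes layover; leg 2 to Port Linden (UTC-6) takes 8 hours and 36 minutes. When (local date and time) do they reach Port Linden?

Convert departure to UTC: 08:41 − 12:00 = 20:41 UTC on Jan 4.
Add 7 hours and 45 minutes leg 1 → 04:26 UTC (Jan 5).
Add 7 hours and 10 minutes layover in Dublin → 11:36 UTC.
Add 8 hours and 36 minutes leg 2 → 20:12 UTC.
Port Linden is UTC−6:00, so local arrival = 20:12 − 6:00 = 14:12 on Jan 5.

14:12 on January 5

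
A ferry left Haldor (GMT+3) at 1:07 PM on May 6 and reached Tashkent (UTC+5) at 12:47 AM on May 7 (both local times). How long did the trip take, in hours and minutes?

9 hours 40 minutes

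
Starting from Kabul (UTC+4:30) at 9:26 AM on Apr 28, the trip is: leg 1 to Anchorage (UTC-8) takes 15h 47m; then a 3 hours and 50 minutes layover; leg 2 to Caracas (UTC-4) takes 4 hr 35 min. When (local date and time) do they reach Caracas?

1:08 AM on April 29

Convert departure to UTC: 9:26 AM − 4:30 = 4:56 AM UTC on Apr 28.
Add 15 hours 47 minutes leg 1 → 8:43 PM UTC.
Add 3 hours 50 minutes layover in Anchorage → 12:33 AM UTC (Apr 29).
Add 4 hours 35 minutes leg 2 → 5:08 AM UTC.
Caracas is UTC−4:00, so local arrival = 5:08 AM − 4:00 = 1:08 AM on Apr 29.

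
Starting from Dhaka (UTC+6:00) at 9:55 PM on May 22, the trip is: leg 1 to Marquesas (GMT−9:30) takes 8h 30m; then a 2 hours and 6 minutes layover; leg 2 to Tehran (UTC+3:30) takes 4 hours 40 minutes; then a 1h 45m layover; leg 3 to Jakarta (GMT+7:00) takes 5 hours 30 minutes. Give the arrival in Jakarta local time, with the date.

9:26 PM on May 23

Convert departure to UTC: 9:55 PM − 6:00 = 3:55 PM UTC on May 22.
Add 8 hours and 30 minutes leg 1 → 12:25 AM UTC (May 23).
Add 2 hours 6 minutes layover in Marquesas → 2:31 AM UTC.
Add 4 hours 40 minutes leg 2 → 7:11 AM UTC.
Add 1 hour 45 minutes layover in Tehran → 8:56 AM UTC.
Add 5 hours and 30 minutes leg 3 → 2:26 PM UTC.
Jakarta is UTC+7:00, so local arrival = 2:26 PM + 7:00 = 9:26 PM on May 23.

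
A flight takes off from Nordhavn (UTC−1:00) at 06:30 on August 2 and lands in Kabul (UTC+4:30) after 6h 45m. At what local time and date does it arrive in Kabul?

Kabul is 5:30 ahead of Nordhavn.
After 6 hours and 45 minutes it is 13:15 in Nordhavn.
Shift by the zone difference: 13:15 + 5:30 = 18:45 on Aug 2 in Kabul.

18:45 on August 2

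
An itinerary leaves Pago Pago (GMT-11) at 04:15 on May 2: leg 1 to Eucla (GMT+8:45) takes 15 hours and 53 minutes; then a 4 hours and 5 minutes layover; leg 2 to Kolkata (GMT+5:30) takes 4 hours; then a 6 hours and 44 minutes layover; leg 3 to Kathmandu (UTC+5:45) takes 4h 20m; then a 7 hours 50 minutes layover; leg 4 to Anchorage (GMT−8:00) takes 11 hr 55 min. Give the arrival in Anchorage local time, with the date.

14:02 on May 4

Convert departure to UTC: 04:15 + 11:00 = 15:15 UTC on May 2.
Add 15 hours 53 minutes leg 1 → 07:08 UTC (May 3).
Add 4 hours and 5 minutes layover in Eucla → 11:13 UTC.
Add 4 hours leg 2 → 15:13 UTC.
Add 6 hours 44 minutes layover in Kolkata → 21:57 UTC.
Add 4 hours and 20 minutes leg 3 → 02:17 UTC (May 4).
Add 7 hours 50 minutes layover in Kathmandu → 10:07 UTC.
Add 11 hours and 55 minutes leg 4 → 22:02 UTC.
Anchorage is UTC−8:00, so local arrival = 22:02 − 8:00 = 14:02 on May 4.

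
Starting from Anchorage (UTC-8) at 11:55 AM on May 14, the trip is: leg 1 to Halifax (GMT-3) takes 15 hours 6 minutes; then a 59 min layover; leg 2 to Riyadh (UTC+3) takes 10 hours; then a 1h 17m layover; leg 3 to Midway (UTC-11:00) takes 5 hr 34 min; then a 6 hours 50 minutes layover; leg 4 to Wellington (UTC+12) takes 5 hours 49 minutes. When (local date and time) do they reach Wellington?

5:30 AM on May 17

Convert departure to UTC: 11:55 AM + 8:00 = 7:55 PM UTC on May 14.
Add 15 hours 6 minutes leg 1 → 11:01 AM UTC (May 15).
Add 59 minutes layover in Halifax → 12:00 PM UTC.
Add 10 hours leg 2 → 10:00 PM UTC.
Add 1 hour 17 minutes layover in Riyadh → 11:17 PM UTC.
Add 5 hours and 34 minutes leg 3 → 4:51 AM UTC (May 16).
Add 6 hours 50 minutes layover in Midway → 11:41 AM UTC.
Add 5 hours and 49 minutes leg 4 → 5:30 PM UTC.
Wellington is UTC+12:00, so local arrival = 5:30 PM + 12:00 = 5:30 AM on May 17.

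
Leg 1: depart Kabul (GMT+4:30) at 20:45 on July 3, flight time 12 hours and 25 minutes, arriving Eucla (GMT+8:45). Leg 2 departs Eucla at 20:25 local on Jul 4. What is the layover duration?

7 hours

Convert departure to UTC: 20:45 − 4:30 = 16:15 UTC on Jul 3.
Add 12 hours 25 minutes flight time → 04:40 UTC (Jul 4).
Eucla is UTC+8:45, so local arrival = 04:40 + 8:45 = 13:25 on Jul 4.
Layover = 20:25 − 13:25 = 7 hours.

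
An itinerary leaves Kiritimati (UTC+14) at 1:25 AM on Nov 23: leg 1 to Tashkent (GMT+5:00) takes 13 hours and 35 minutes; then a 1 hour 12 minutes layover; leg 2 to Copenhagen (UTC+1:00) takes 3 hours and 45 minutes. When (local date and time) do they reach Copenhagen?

Convert departure to UTC: 1:25 AM − 14:00 = 11:25 AM UTC on Nov 22.
Add 13 hours 35 minutes leg 1 → 1:00 AM UTC (Nov 23).
Add 1 hour and 12 minutes layover in Tashkent → 2:12 AM UTC.
Add 3 hours and 45 minutes leg 2 → 5:57 AM UTC.
Copenhagen is UTC+1:00, so local arrival = 5:57 AM + 1:00 = 6:57 AM on Nov 23.

6:57 AM on November 23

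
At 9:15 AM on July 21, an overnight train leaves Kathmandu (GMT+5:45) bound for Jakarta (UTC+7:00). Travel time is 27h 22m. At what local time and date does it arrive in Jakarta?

1:52 PM on Jul 22

Jakarta is 1:15 ahead of Kathmandu.
After 27 hours and 22 minutes it is 12:37 PM (Jul 22) in Kathmandu.
Shift by the zone difference: 12:37 PM + 1:15 = 1:52 PM on Jul 22 in Jakarta.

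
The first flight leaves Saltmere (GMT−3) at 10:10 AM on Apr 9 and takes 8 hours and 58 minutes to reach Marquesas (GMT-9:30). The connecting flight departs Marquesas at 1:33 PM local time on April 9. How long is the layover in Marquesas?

Convert departure to UTC: 10:10 AM + 3:00 = 1:10 PM UTC on Apr 9.
Add 8 hours 58 minutes flight time → 10:08 PM UTC.
Marquesas is UTC−9:30, so local arrival = 10:08 PM − 9:30 = 12:38 PM on Apr 9.
Layover = 1:33 PM − 12:38 PM = 55 minutes.

55 minutes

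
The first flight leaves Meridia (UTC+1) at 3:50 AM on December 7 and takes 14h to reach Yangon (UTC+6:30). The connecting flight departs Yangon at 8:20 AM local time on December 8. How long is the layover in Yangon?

9 hours

Convert departure to UTC: 3:50 AM − 1:00 = 2:50 AM UTC on Dec 7.
Add 14 hours flight time → 4:50 PM UTC.
Yangon is UTC+6:30, so local arrival = 4:50 PM + 6:30 = 11:20 PM on Dec 7.
Layover = 8:20 AM − 11:20 PM (+1 day) = 9 hours.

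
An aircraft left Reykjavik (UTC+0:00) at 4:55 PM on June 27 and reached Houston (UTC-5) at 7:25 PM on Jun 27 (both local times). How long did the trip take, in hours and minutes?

7 hours 30 minutes

Departure is already UTC: 4:55 PM on Jun 27.
Arrival in UTC: 7:25 PM + 5:00 = 12:25 AM on Jun 28.
Elapsed = 12:25 AM − 4:55 PM (+1 day) = 7 hours 30 minutes.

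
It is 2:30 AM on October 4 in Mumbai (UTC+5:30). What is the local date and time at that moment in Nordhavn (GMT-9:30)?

Nordhavn is 15:00 behind Mumbai.
Shift by the zone difference: 2:30 AM − 15:00 = 11:30 AM on Oct 3 in Nordhavn.

11:30 AM on October 3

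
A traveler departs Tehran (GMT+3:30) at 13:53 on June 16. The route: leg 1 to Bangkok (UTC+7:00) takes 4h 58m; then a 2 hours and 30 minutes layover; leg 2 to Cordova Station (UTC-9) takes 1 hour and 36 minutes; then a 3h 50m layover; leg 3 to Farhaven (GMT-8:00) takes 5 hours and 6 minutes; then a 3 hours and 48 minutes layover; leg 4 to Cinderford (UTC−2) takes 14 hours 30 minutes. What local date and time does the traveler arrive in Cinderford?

Convert departure to UTC: 13:53 − 3:30 = 10:23 UTC on Jun 16.
Add 4 hours 58 minutes leg 1 → 15:21 UTC.
Add 2 hours 30 minutes layover in Bangkok → 17:51 UTC.
Add 1 hour and 36 minutes leg 2 → 19:27 UTC.
Add 3 hours 50 minutes layover in Cordova Station → 23:17 UTC.
Add 5 hours 6 minutes leg 3 → 04:23 UTC (Jun 17).
Add 3 hours and 48 minutes layover in Farhaven → 08:11 UTC.
Add 14 hours 30 minutes leg 4 → 22:41 UTC.
Cinderford is UTC−2:00, so local arrival = 22:41 − 2:00 = 20:41 on Jun 17.

20:41 on June 17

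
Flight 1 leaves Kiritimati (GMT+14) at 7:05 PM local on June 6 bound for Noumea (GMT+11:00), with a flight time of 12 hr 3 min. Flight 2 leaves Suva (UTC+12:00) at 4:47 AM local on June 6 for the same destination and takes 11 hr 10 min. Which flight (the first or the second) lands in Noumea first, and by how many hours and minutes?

Flight 1 in UTC: 7:05 PM − 14:00 = 5:05 AM on Jun 6.
+12 hours and 3 minutes → arrive 5:08 PM UTC on Jun 6.
Flight 2 in UTC: 4:47 AM − 12:00 = 4:47 PM on Jun 5.
+11 hours and 10 minutes → arrive 3:57 AM UTC on Jun 6.
Flight 2 lands earlier by 13 hours 11 minutes.

the second, by 13 hours 11 minutes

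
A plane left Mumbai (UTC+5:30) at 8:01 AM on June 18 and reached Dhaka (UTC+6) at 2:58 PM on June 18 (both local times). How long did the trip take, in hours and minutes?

6 hours 27 minutes

Departure in UTC: 8:01 AM − 5:30 = 2:31 AM on Jun 18.
Arrival in UTC: 2:58 PM − 6:00 = 8:58 AM on Jun 18.
Elapsed = 8:58 AM − 2:31 AM = 6 hours 27 minutes.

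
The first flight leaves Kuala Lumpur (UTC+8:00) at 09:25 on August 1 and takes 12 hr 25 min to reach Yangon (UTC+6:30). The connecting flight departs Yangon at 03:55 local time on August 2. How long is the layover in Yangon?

Convert departure to UTC: 09:25 − 8:00 = 01:25 UTC on Aug 1.
Add 12 hours 25 minutes flight time → 13:50 UTC.
Yangon is UTC+6:30, so local arrival = 13:50 + 6:30 = 20:20 on Aug 1.
Layover = 03:55 − 20:20 (+1 day) = 7 hours 35 minutes.

7 hours 35 minutes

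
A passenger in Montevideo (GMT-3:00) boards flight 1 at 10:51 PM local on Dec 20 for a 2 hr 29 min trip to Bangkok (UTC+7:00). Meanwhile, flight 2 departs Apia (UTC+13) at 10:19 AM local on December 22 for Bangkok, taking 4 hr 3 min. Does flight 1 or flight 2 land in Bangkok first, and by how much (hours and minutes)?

the first, by 21 hours 2 minutes

Flight 1 in UTC: 10:51 PM + 3:00 = 1:51 AM on Dec 21.
+2 hours 29 minutes → arrive 4:20 AM UTC on Dec 21.
Flight 2 in UTC: 10:19 AM − 13:00 = 9:19 PM on Dec 21.
+4 hours and 3 minutes → arrive 1:22 AM UTC on Dec 22.
Flight 1 lands earlier by 21 hours 2 minutes.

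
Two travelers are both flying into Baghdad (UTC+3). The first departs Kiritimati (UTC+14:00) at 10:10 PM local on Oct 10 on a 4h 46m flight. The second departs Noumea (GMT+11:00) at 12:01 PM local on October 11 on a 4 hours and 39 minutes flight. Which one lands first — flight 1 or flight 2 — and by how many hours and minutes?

the first, by 16 hours 44 minutes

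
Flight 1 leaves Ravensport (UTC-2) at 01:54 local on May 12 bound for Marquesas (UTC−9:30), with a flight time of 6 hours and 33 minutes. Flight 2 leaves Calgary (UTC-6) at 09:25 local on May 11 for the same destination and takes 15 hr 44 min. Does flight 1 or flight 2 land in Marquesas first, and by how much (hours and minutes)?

the second, by 3 hours 18 minutes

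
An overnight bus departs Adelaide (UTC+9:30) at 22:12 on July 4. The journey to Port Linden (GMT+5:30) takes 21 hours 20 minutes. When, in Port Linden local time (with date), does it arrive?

15:32 on July 5

Convert departure to UTC: 22:12 − 9:30 = 12:42 UTC on Jul 4.
Add 21 hours and 20 minutes travel time → 10:02 UTC (Jul 5).
Port Linden is UTC+5:30, so local arrival = 10:02 + 5:30 = 15:32 on Jul 5.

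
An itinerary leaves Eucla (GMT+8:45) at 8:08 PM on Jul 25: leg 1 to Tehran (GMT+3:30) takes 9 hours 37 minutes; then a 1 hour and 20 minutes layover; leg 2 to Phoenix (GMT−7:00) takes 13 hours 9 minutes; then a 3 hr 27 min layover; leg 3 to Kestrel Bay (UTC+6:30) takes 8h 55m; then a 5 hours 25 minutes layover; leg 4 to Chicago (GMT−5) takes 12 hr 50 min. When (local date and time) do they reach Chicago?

1:06 PM on Jul 27

Convert departure to UTC: 8:08 PM − 8:45 = 11:23 AM UTC on Jul 25.
Add 9 hours 37 minutes leg 1 → 9:00 PM UTC.
Add 1 hour 20 minutes layover in Tehran → 10:20 PM UTC.
Add 13 hours and 9 minutes leg 2 → 11:29 AM UTC (Jul 26).
Add 3 hours and 27 minutes layover in Phoenix → 2:56 PM UTC.
Add 8 hours 55 minutes leg 3 → 11:51 PM UTC.
Add 5 hours 25 minutes layover in Kestrel Bay → 5:16 AM UTC (Jul 27).
Add 12 hours 50 minutes leg 4 → 6:06 PM UTC.
Chicago is UTC−5:00, so local arrival = 6:06 PM − 5:00 = 1:06 PM on Jul 27.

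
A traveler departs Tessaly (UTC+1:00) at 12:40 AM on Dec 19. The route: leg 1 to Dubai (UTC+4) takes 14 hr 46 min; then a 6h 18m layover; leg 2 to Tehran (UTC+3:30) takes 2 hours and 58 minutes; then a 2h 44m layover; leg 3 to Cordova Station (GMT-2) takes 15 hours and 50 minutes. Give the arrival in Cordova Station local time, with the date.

4:16 PM on December 20

Convert departure to UTC: 12:40 AM − 1:00 = 11:40 PM UTC on Dec 18.
Add 14 hours 46 minutes leg 1 → 2:26 PM UTC (Dec 19).
Add 6 hours and 18 minutes layover in Dubai → 8:44 PM UTC.
Add 2 hours and 58 minutes leg 2 → 11:42 PM UTC.
Add 2 hours and 44 minutes layover in Tehran → 2:26 AM UTC (Dec 20).
Add 15 hours and 50 minutes leg 3 → 6:16 PM UTC.
Cordova Station is UTC−2:00, so local arrival = 6:16 PM − 2:00 = 4:16 PM on Dec 20.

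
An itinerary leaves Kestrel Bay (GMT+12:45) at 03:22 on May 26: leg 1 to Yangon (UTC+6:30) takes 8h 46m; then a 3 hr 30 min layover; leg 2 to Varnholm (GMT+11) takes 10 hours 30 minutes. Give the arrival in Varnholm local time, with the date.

00:23 on May 27

Convert departure to UTC: 03:22 − 12:45 = 14:37 UTC on May 25.
Add 8 hours 46 minutes leg 1 → 23:23 UTC.
Add 3 hours 30 minutes layover in Yangon → 02:53 UTC (May 26).
Add 10 hours and 30 minutes leg 2 → 13:23 UTC.
Varnholm is UTC+11:00, so local arrival = 13:23 + 11:00 = 00:23 on May 27.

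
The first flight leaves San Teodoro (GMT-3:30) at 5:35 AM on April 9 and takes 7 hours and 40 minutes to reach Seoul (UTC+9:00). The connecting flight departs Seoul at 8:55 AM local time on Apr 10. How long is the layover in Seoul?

Convert departure to UTC: 5:35 AM + 3:30 = 9:05 AM UTC on Apr 9.
Add 7 hours 40 minutes flight time → 4:45 PM UTC.
Seoul is UTC+9:00, so local arrival = 4:45 PM + 9:00 = 1:45 AM on Apr 10.
Layover = 8:55 AM − 1:45 AM = 7 hours 10 minutes.

7 hours 10 minutes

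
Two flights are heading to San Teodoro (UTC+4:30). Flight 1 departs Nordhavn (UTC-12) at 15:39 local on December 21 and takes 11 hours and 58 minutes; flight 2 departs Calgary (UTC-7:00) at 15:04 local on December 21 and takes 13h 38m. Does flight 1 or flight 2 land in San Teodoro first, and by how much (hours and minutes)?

the second, by 3 hours 55 minutes

Flight 1 in UTC: 15:39 + 12:00 = 03:39 on Dec 22.
+11 hours 58 minutes → arrive 15:37 UTC on Dec 22.
Flight 2 in UTC: 15:04 + 7:00 = 22:04 on Dec 21.
+13 hours 38 minutes → arrive 11:42 UTC on Dec 22.
Flight 2 lands earlier by 3 hours 55 minutes.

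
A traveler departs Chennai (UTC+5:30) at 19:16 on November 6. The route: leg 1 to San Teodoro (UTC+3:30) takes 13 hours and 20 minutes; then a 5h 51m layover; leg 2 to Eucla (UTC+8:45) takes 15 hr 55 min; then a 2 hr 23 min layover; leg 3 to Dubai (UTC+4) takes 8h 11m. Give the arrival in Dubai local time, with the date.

15:26 on Nov 8

Convert departure to UTC: 19:16 − 5:30 = 13:46 UTC on Nov 6.
Add 13 hours and 20 minutes leg 1 → 03:06 UTC (Nov 7).
Add 5 hours and 51 minutes layover in San Teodoro → 08:57 UTC.
Add 15 hours 55 minutes leg 2 → 00:52 UTC (Nov 8).
Add 2 hours and 23 minutes layover in Eucla → 03:15 UTC.
Add 8 hours 11 minutes leg 3 → 11:26 UTC.
Dubai is UTC+4:00, so local arrival = 11:26 + 4:00 = 15:26 on Nov 8.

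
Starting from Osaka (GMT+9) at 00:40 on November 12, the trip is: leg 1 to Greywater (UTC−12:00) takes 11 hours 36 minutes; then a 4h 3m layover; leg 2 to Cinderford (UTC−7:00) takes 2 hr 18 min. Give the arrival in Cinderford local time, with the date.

Convert departure to UTC: 00:40 − 9:00 = 15:40 UTC on Nov 11.
Add 11 hours 36 minutes leg 1 → 03:16 UTC (Nov 12).
Add 4 hours and 3 minutes layover in Greywater → 07:19 UTC.
Add 2 hours 18 minutes leg 2 → 09:37 UTC.
Cinderford is UTC−7:00, so local arrival = 09:37 − 7:00 = 02:37 on Nov 12.

02:37 on November 12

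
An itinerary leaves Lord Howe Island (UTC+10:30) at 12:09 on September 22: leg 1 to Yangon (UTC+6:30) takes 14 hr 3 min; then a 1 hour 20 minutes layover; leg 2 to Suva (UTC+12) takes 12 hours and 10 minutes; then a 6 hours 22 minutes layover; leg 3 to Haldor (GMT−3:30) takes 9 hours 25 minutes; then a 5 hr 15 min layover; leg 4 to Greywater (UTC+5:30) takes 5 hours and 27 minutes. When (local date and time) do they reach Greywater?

13:11 on September 24

Convert departure to UTC: 12:09 − 10:30 = 01:39 UTC on Sep 22.
Add 14 hours 3 minutes leg 1 → 15:42 UTC.
Add 1 hour and 20 minutes layover in Yangon → 17:02 UTC.
Add 12 hours 10 minutes leg 2 → 05:12 UTC (Sep 23).
Add 6 hours 22 minutes layover in Suva → 11:34 UTC.
Add 9 hours 25 minutes leg 3 → 20:59 UTC.
Add 5 hours 15 minutes layover in Haldor → 02:14 UTC (Sep 24).
Add 5 hours and 27 minutes leg 4 → 07:41 UTC.
Greywater is UTC+5:30, so local arrival = 07:41 + 5:30 = 13:11 on Sep 24.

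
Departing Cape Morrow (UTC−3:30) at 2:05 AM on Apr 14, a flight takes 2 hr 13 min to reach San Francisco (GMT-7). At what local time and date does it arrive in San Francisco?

12:48 AM on April 14

Convert departure to UTC: 2:05 AM + 3:30 = 5:35 AM UTC on Apr 14.
Add 2 hours 13 minutes travel time → 7:48 AM UTC.
San Francisco is UTC−7:00, so local arrival = 7:48 AM − 7:00 = 12:48 AM on Apr 14.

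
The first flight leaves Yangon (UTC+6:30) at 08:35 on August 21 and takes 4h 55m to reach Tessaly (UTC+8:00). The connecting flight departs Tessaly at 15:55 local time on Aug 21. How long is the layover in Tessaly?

55 minutes

Convert departure to UTC: 08:35 − 6:30 = 02:05 UTC on Aug 21.
Add 4 hours 55 minutes flight time → 07:00 UTC.
Tessaly is UTC+8:00, so local arrival = 07:00 + 8:00 = 15:00 on Aug 21.
Layover = 15:55 − 15:00 = 55 minutes.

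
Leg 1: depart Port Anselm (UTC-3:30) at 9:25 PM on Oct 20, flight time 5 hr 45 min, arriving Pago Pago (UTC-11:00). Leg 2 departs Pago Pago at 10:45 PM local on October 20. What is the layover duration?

3 hours 5 minutes

Convert departure to UTC: 9:25 PM + 3:30 = 12:55 AM UTC on Oct 21.
Add 5 hours 45 minutes flight time → 6:40 AM UTC.
Pago Pago is UTC−11:00, so local arrival = 6:40 AM − 11:00 = 7:40 PM on Oct 20.
Layover = 10:45 PM − 7:40 PM = 3 hours 5 minutes.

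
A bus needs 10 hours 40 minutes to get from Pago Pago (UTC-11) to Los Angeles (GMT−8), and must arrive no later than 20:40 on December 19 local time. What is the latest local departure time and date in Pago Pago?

07:00 on Dec 19

Target arrival in UTC: 20:40 + 8:00 = 04:40 on Dec 20.
Subtract 10 hours and 40 minutes → departure 18:00 UTC on Dec 19.
Pago Pago is UTC−11:00: 18:00 − 11:00 = 07:00 on Dec 19.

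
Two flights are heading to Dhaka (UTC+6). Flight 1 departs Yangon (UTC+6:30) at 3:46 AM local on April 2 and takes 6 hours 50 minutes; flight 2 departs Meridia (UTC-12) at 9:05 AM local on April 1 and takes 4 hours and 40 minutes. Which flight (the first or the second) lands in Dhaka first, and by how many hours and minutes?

the second, by 2 hours 21 minutes

Flight 1 in UTC: 3:46 AM − 6:30 = 9:16 PM on Apr 1.
+6 hours and 50 minutes → arrive 4:06 AM UTC on Apr 2.
Flight 2 in UTC: 9:05 AM + 12:00 = 9:05 PM on Apr 1.
+4 hours 40 minutes → arrive 1:45 AM UTC on Apr 2.
Flight 2 lands earlier by 2 hours 21 minutes.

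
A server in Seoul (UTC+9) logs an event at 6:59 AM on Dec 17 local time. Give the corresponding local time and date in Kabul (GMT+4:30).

2:29 AM on Dec 17

Kabul is 4:30 behind Seoul.
Shift by the zone difference: 6:59 AM − 4:30 = 2:29 AM on Dec 17 in Kabul.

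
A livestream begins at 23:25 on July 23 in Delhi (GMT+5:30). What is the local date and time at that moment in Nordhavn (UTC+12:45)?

Nordhavn is 7:15 ahead of Delhi.
Shift by the zone difference: 23:25 + 7:15 = 06:40 on Jul 24 in Nordhavn.

06:40 on Jul 24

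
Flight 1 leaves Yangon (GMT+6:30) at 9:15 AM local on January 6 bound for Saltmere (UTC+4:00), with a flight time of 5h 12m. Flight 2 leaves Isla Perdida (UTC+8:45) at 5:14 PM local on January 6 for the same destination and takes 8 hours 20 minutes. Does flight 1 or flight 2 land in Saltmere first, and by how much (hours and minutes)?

Flight 1 in UTC: 9:15 AM − 6:30 = 2:45 AM on Jan 6.
+5 hours 12 minutes → arrive 7:57 AM UTC on Jan 6.
Flight 2 in UTC: 5:14 PM − 8:45 = 8:29 AM on Jan 6.
+8 hours and 20 minutes → arrive 4:49 PM UTC on Jan 6.
Flight 1 lands earlier by 8 hours 52 minutes.

the first, by 8 hours 52 minutes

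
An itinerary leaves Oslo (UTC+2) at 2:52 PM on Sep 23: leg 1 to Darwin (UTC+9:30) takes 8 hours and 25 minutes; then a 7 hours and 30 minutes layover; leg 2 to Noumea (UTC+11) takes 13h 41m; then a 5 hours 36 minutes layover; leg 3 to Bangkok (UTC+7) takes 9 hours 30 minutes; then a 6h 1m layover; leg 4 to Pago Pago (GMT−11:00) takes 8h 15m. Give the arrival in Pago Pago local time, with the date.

12:50 PM on September 25

Convert departure to UTC: 2:52 PM − 2:00 = 12:52 PM UTC on Sep 23.
Add 8 hours 25 minutes leg 1 → 9:17 PM UTC.
Add 7 hours and 30 minutes layover in Darwin → 4:47 AM UTC (Sep 24).
Add 13 hours 41 minutes leg 2 → 6:28 PM UTC.
Add 5 hours and 36 minutes layover in Noumea → 12:04 AM UTC (Sep 25).
Add 9 hours 30 minutes leg 3 → 9:34 AM UTC.
Add 6 hours 1 minute layover in Bangkok → 3:35 PM UTC.
Add 8 hours 15 minutes leg 4 → 11:50 PM UTC.
Pago Pago is UTC−11:00, so local arrival = 11:50 PM − 11:00 = 12:50 PM on Sep 25.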